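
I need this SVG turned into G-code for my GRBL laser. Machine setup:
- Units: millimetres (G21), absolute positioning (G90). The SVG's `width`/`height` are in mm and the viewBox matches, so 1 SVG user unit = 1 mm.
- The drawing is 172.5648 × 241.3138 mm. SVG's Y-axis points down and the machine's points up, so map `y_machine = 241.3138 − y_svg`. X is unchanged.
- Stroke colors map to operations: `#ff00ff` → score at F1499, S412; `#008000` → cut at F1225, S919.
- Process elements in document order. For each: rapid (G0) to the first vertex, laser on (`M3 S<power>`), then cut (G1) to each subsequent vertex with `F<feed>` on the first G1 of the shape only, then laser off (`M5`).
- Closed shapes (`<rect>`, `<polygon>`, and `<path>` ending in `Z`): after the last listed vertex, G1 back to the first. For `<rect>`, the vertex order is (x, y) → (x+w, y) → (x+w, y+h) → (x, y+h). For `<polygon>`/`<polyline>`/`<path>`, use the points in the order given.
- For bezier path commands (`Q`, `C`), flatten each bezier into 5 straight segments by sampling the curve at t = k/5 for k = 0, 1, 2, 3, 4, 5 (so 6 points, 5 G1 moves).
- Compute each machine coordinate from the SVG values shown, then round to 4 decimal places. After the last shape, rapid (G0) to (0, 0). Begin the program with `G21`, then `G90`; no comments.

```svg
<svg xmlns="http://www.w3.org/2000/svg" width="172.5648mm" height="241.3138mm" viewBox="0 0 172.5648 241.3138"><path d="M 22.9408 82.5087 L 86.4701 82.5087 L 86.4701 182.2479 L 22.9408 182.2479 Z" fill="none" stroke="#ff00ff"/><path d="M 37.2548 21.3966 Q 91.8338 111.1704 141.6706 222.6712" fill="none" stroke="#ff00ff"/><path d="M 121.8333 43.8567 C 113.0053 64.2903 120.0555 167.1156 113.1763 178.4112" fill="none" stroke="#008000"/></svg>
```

G21
G90
G0 X22.9408 Y158.8051
M3 S412
G1 X86.4701 Y158.8051 F1499
G1 X86.4701 Y59.0659
G1 X22.9408 Y59.0659
G1 X22.9408 Y158.8051
M5
G0 X37.2548 Y219.9172
M3 S412
G1 X58.8967 Y183.1386 F1499
G1 X80.1592 Y144.6218
G1 X101.0424 Y104.3669
G1 X121.5462 Y62.3738
G1 X141.6706 Y18.6426
M5
G0 X121.8333 Y197.4571
M3 S919
G1 X118.2034 Y176.7013 F1225
G1 X116.9535 Y144.5197
G1 X116.6529 Y109.2606
G1 X115.8708 Y79.2722
G1 X113.1763 Y62.9026
M5
G0 X0.0000 Y0.0000

viewBox `0 0 172.5648 241.3138` with mm width/height → 1 unit = 1 mm. Flip: y_m = 241.3138 − y_svg.

**Shape 1** — `<path>` rectangle, stroke `#ff00ff` → score (S412, F1499). Machine vertices: (22.9408,158.8051) → (86.4701,158.8051) → (86.4701,59.0659) → (22.9408,59.0659) → (22.9408,158.8051). Closed: final G1 returns to the first vertex.

**Shape 2** — `<path>` quadratic bezier, stroke `#ff00ff` → score (S412, F1499). Control points (SVG): P0=(37.2548,21.3966), P1=(91.8338,111.1704), P2=(141.6706,222.6712); sampled at t=k/5. Machine vertices: (37.2548,219.9172) → (58.8967,183.1386) → (80.1592,144.6218) → (101.0424,104.3669) → (121.5462,62.3738) → (141.6706,18.6426). Open path.

**Shape 3** — `<path>` cubic bezier, stroke `#008000` → cut (S919, F1225). Control points (SVG): P0=(121.8333,43.8567), P1=(113.0053,64.2903), P2=(120.0555,167.1156), P3=(113.1763,178.4112); sampled at t=k/5. Machine vertices: (121.8333,197.4571) → (118.2034,176.7013) → (116.9535,144.5197) → (116.6529,109.2606) → (115.8708,79.2722) → (113.1763,62.9026). Open path.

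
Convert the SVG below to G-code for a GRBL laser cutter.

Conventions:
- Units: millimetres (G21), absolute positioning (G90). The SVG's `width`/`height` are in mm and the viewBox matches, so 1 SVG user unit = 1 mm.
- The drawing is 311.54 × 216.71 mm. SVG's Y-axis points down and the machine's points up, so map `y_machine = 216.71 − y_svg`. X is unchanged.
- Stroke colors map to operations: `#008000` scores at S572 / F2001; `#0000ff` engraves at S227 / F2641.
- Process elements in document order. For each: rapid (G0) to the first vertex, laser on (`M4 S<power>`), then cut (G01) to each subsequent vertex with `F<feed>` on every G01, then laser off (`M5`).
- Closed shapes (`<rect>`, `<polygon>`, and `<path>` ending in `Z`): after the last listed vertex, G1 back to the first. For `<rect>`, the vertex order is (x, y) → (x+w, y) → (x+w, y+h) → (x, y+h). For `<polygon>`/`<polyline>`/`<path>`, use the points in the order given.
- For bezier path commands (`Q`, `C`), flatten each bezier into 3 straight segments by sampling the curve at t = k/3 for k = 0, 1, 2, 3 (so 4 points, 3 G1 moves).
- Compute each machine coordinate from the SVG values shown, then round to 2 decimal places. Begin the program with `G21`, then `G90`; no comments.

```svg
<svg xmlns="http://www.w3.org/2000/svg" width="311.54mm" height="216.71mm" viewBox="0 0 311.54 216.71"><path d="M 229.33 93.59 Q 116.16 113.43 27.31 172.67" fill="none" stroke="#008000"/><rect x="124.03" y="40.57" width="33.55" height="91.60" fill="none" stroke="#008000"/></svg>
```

1 u = 1 mm; y_m = 216.71 − y.

[1] `<path>` quadratic bezier, #008000→score S572 F2001: (229.33,123.12) → (156.59,105.52) → (89.25,79.16) → (27.31,44.04)

[2] `<rect>` rectangle, #008000→score S572 F2001: (124.03,176.14) → (157.58,176.14) → (157.58,84.54) → (124.03,84.54) → (124.03,176.14) (closed)

G21
G90
G0 X229.33 Y123.12
M4 S572
G01 X156.59 Y105.52 F2001
G01 X89.25 Y79.16 F2001
G01 X27.31 Y44.04 F2001
M5
G0 X124.03 Y176.14
M4 S572
G01 X157.58 Y176.14 F2001
G01 X157.58 Y84.54 F2001
G01 X124.03 Y84.54 F2001
G01 X124.03 Y176.14 F2001
M5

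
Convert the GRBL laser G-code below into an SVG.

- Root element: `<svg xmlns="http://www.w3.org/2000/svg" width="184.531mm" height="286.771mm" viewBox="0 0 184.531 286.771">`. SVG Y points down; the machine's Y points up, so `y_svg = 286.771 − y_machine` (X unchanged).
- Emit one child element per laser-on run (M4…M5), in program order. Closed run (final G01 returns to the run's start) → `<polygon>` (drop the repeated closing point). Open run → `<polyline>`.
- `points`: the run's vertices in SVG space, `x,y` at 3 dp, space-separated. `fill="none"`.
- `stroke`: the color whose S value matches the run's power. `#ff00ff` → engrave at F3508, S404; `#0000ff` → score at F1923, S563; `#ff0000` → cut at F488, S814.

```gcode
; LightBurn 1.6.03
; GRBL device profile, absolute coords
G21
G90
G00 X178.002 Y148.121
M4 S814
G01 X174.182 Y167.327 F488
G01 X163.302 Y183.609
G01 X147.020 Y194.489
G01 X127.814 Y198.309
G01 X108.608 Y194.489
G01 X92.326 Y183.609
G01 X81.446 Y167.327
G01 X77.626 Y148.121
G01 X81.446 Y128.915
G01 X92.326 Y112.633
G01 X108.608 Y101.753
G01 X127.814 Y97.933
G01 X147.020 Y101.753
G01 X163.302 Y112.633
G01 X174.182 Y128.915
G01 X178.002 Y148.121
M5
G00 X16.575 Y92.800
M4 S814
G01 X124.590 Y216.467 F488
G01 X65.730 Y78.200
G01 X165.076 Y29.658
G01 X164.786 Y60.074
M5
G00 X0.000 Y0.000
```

Each laser-on run becomes one SVG element. Flip Y back into SVG space with y_svg = 286.771 − y_machine. Every run uses S814, so all elements get stroke `#ff0000` (cut).

Run 1: The run returns to its start, so emit a `<polygon>` with points (Y-flipped): 178.002,138.650 174.182,119.444 163.302,103.162 147.020,92.282 127.814,88.462 108.608,92.282 92.326,103.162 81.446,119.444 77.626,138.650 81.446,157.856 92.326,174.138 108.608,185.018 127.814,188.838 147.020,185.018 163.302,174.138 174.182,157.856.

Run 2: The run is open, so emit a `<polyline>` with points (Y-flipped): 16.575,193.971 124.590,70.304 65.730,208.571 165.076,257.113 164.786,226.697.

<svg xmlns="http://www.w3.org/2000/svg" width="184.531mm" height="286.771mm" viewBox="0 0 184.531 286.771">
  <polygon points="178.002,138.650 174.182,119.444 163.302,103.162 147.020,92.282 127.814,88.462 108.608,92.282 92.326,103.162 81.446,119.444 77.626,138.650 81.446,157.856 92.326,174.138 108.608,185.018 127.814,188.838 147.020,185.018 163.302,174.138 174.182,157.856" fill="none" stroke="#ff0000"/>
  <polyline points="16.575,193.971 124.590,70.304 65.730,208.571 165.076,257.113 164.786,226.697" fill="none" stroke="#ff0000"/>
</svg>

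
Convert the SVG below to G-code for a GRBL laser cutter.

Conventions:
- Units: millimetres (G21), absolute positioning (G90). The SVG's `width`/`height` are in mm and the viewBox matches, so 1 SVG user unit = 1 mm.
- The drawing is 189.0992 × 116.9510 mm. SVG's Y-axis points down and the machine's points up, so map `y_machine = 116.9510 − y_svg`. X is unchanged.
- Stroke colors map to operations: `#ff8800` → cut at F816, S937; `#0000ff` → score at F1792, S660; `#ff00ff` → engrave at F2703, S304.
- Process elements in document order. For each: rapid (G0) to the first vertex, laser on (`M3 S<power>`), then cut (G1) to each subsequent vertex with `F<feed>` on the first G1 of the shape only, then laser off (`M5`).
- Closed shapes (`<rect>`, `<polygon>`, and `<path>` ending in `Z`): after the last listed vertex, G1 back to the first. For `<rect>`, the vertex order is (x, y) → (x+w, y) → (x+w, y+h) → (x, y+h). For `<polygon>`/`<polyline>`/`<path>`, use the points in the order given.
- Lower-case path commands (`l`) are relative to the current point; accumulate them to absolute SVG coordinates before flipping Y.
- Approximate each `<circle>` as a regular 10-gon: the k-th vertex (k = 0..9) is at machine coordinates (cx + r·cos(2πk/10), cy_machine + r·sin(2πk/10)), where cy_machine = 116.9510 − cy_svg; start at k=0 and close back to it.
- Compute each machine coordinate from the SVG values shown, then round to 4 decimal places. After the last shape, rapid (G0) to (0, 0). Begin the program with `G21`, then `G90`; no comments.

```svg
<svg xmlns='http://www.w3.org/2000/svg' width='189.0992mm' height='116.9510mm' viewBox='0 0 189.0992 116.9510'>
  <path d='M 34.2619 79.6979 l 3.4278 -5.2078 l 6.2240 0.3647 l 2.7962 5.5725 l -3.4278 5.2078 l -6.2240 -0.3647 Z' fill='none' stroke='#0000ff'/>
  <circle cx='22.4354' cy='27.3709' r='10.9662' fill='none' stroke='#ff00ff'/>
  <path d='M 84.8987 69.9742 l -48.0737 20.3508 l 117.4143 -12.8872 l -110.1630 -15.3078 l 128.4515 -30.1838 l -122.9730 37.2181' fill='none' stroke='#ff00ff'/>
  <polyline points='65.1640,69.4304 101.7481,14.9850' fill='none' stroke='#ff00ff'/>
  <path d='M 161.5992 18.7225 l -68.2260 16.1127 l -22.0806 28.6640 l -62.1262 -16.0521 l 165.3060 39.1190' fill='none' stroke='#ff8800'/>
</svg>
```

viewBox `0 0 189.0992 116.9510` with mm width/height → 1 unit = 1 mm. Flip: y_m = 116.9510 − y_svg.

**Shape 1** — `<path>` regular polygon, stroke `#0000ff` → score (S660, F1792). Machine vertices: (34.2619,37.2531) → (37.6897,42.4609) → (43.9137,42.0962) → (46.7099,36.5237) → (43.2821,31.3159) → (37.0581,31.6806) → (34.2619,37.2531). Closed: final G1 returns to the first vertex.

**Shape 2** — `<circle>` circle, stroke `#ff00ff` → engrave (S304, F2703). Machine vertices: (33.4016,89.5801) → (31.3072,96.0259) → (25.8241,100.0096) → (19.0467,100.0096) → (13.5636,96.0259) → (11.4692,89.5801) → (13.5636,83.1343) → (19.0467,79.1506) → (25.8241,79.1506) → (31.3072,83.1343) → (33.4016,89.5801). Closed: final G1 returns to the first vertex.

**Shape 3** — `<path>` open polyline, stroke `#ff00ff` → engrave (S304, F2703). Machine vertices: (84.8987,46.9768) → (36.8250,26.6260) → (154.2393,39.5132) → (44.0763,54.8210) → (172.5278,85.0048) → (49.5548,47.7867). Open path.

**Shape 4** — `<polyline>` line segment, stroke `#ff00ff` → engrave (S304, F2703). Machine vertices: (65.1640,47.5206) → (101.7481,101.9660). Open path.

**Shape 5** — `<path>` open polyline, stroke `#ff8800` → cut (S937, F816). Machine vertices: (161.5992,98.2285) → (93.3732,82.1158) → (71.2926,53.4518) → (9.1664,69.5039) → (174.4724,30.3849). Open path.

G21
G90
G0 X34.2619 Y37.2531
M3 S660
G1 X37.6897 Y42.4609 F1792
G1 X43.9137 Y42.0962
G1 X46.7099 Y36.5237
G1 X43.2821 Y31.3159
G1 X37.0581 Y31.6806
G1 X34.2619 Y37.2531
M5
G0 X33.4016 Y89.5801
M3 S304
G1 X31.3072 Y96.0259 F2703
G1 X25.8241 Y100.0096
G1 X19.0467 Y100.0096
G1 X13.5636 Y96.0259
G1 X11.4692 Y89.5801
G1 X13.5636 Y83.1343
G1 X19.0467 Y79.1506
G1 X25.8241 Y79.1506
G1 X31.3072 Y83.1343
G1 X33.4016 Y89.5801
M5
G0 X84.8987 Y46.9768
M3 S304
G1 X36.8250 Y26.6260 F2703
G1 X154.2393 Y39.5132
G1 X44.0763 Y54.8210
G1 X172.5278 Y85.0048
G1 X49.5548 Y47.7867
M5
G0 X65.1640 Y47.5206
M3 S304
G1 X101.7481 Y101.9660 F2703
M5
G0 X161.5992 Y98.2285
M3 S937
G1 X93.3732 Y82.1158 F816
G1 X71.2926 Y53.4518
G1 X9.1664 Y69.5039
G1 X174.4724 Y30.3849
M5
G0 X0.0000 Y0.0000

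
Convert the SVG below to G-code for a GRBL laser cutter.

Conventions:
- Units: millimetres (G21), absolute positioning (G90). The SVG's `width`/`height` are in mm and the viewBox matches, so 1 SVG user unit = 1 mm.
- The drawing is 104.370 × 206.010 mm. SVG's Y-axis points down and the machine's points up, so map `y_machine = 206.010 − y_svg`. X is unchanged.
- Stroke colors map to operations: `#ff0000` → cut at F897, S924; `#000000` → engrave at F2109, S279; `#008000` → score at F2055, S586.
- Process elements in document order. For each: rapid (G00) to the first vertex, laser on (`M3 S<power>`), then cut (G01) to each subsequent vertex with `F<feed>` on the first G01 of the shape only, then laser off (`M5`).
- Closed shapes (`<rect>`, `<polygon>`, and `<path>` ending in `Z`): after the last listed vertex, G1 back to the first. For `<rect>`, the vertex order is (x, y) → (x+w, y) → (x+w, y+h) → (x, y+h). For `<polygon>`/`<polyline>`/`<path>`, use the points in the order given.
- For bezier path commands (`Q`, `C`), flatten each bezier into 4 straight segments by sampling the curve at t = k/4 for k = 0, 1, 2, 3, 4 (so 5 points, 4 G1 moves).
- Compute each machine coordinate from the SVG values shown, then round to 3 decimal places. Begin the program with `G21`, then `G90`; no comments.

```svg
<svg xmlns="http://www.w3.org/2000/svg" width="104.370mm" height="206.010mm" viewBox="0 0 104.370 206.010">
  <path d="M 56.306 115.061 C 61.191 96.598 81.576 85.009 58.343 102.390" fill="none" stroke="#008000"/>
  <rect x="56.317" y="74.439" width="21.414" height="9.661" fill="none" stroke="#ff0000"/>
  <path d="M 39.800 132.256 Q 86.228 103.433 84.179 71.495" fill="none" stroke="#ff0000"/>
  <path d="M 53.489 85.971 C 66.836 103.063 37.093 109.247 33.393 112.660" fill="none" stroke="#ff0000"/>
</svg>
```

Since the viewBox matches the mm dimensions, user units are millimetres directly. The only transform is the Y-flip y_m = 206.010 − y_svg.

Shape 1 is a cubic bezier drawn with `<path>`. Its stroke #008000 means score at S586, F2055. After flipping Y the toolpath is (56.306,90.949) → (61.952,103.162) → (67.869,110.726) → (68.513,111.569) → (58.343,103.620).

Shape 2 is a rectangle drawn with `<rect>`. Its stroke #ff0000 means cut at S924, F897. After flipping Y the toolpath is (56.317,131.571) → (77.731,131.571) → (77.731,121.910) → (56.317,121.910) → (56.317,131.571), returning to the start.

Shape 3 is a quadratic bezier drawn with `<path>`. Its stroke #ff0000 means cut at S924, F897. After flipping Y the toolpath is (39.800,73.754) → (59.984,88.360) → (74.109,103.356) → (82.174,118.741) → (84.179,134.515).

Shape 4 is a cubic bezier drawn with `<path>`. Its stroke #ff0000 means cut at S924, F897. After flipping Y the toolpath is (53.489,120.039) → (56.500,109.138) → (49.834,101.565) → (39.971,96.556) → (33.393,93.350).

G21
G90
G00 X56.306 Y90.949
M3 S586
G01 X61.952 Y103.162 F2055
G01 X67.869 Y110.726
G01 X68.513 Y111.569
G01 X58.343 Y103.620
M5
G00 X56.317 Y131.571
M3 S924
G01 X77.731 Y131.571 F897
G01 X77.731 Y121.910
G01 X56.317 Y121.910
G01 X56.317 Y131.571
M5
G00 X39.800 Y73.754
M3 S924
G01 X59.984 Y88.360 F897
G01 X74.109 Y103.356
G01 X82.174 Y118.741
G01 X84.179 Y134.515
M5
G00 X53.489 Y120.039
M3 S924
G01 X56.500 Y109.138 F897
G01 X49.834 Y101.565
G01 X39.971 Y96.556
G01 X33.393 Y93.350
M5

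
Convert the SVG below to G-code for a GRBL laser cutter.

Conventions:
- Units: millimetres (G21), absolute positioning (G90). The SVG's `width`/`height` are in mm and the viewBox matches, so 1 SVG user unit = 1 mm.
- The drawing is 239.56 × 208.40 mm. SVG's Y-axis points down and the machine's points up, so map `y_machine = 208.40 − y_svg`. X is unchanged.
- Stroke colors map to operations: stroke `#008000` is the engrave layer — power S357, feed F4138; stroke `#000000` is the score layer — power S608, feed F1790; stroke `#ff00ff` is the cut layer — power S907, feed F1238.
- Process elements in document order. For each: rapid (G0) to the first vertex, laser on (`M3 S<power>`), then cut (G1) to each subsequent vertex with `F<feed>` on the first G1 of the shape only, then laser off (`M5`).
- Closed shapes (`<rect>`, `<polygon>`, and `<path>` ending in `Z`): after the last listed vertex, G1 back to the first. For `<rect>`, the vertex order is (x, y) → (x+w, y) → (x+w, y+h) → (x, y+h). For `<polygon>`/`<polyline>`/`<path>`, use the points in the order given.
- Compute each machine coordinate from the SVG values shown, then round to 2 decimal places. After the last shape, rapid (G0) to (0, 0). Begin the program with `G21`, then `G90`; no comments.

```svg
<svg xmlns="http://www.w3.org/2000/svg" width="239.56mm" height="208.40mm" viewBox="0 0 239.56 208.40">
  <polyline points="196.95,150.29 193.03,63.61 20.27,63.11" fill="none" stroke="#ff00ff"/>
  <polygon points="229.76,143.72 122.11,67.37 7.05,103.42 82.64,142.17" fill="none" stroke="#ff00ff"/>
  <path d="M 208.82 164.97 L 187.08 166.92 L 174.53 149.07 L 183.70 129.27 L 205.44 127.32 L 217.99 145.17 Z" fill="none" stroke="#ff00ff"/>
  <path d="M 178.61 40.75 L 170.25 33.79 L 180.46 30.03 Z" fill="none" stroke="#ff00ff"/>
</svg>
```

Since the viewBox matches the mm dimensions, user units are millimetres directly. The only transform is the Y-flip y_m = 208.40 − y_svg.

Shape 1 is a open polyline drawn with `<polyline>`. Its stroke #ff00ff means cut at S907, F1238. After flipping Y the toolpath is (196.95,58.11) → (193.03,144.79) → (20.27,145.29).

Shape 2 is a closed polygon drawn with `<polygon>`. Its stroke #ff00ff means cut at S907, F1238. After flipping Y the toolpath is (229.76,64.68) → (122.11,141.03) → (7.05,104.98) → (82.64,66.23) → (229.76,64.68), returning to the start.

Shape 3 is a regular polygon drawn with `<path>`. Its stroke #ff00ff means cut at S907, F1238. After flipping Y the toolpath is (208.82,43.43) → (187.08,41.48) → (174.53,59.33) → (183.70,79.13) → (205.44,81.08) → (217.99,63.23) → (208.82,43.43), returning to the start.

Shape 4 is a regular polygon drawn with `<path>`. Its stroke #ff00ff means cut at S907, F1238. After flipping Y the toolpath is (178.61,167.65) → (170.25,174.61) → (180.46,178.37) → (178.61,167.65), returning to the start.

G21
G90
G0 X196.95 Y58.11
M3 S907
G1 X193.03 Y144.79 F1238
G1 X20.27 Y145.29
M5
G0 X229.76 Y64.68
M3 S907
G1 X122.11 Y141.03 F1238
G1 X7.05 Y104.98
G1 X82.64 Y66.23
G1 X229.76 Y64.68
M5
G0 X208.82 Y43.43
M3 S907
G1 X187.08 Y41.48 F1238
G1 X174.53 Y59.33
G1 X183.70 Y79.13
G1 X205.44 Y81.08
G1 X217.99 Y63.23
G1 X208.82 Y43.43
M5
G0 X178.61 Y167.65
M3 S907
G1 X170.25 Y174.61 F1238
G1 X180.46 Y178.37
G1 X178.61 Y167.65
M5
G0 X0.00 Y0.00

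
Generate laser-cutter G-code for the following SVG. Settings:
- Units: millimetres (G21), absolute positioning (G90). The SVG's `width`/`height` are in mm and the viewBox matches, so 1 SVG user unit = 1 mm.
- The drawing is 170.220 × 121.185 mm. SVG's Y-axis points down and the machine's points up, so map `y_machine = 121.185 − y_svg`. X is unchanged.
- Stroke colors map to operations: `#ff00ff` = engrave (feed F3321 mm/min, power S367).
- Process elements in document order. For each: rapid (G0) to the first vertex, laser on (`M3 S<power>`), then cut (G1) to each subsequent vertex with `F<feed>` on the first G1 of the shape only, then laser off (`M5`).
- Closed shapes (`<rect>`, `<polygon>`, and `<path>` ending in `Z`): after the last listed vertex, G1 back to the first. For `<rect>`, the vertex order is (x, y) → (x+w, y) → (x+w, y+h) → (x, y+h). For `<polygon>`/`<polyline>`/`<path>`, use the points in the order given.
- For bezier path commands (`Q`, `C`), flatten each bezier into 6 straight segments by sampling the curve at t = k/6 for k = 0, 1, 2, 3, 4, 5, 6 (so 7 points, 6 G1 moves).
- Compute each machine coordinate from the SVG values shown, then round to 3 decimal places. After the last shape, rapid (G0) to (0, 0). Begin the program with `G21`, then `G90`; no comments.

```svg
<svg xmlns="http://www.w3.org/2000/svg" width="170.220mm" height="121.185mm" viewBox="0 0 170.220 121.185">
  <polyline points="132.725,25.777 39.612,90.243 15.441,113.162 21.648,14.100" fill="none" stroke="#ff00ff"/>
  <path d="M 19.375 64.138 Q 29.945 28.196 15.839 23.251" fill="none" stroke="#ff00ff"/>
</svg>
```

G21
G90
G0 X132.725 Y95.408
M3 S367
G1 X39.612 Y30.942 F3321
G1 X15.441 Y8.023
G1 X21.648 Y107.085
M5
G0 X19.375 Y57.047
M3 S367
G1 X22.213 Y68.167 F3321
G1 X23.680 Y77.564
G1 X23.776 Y85.240
G1 X22.501 Y91.193
G1 X19.856 Y95.425
G1 X15.839 Y97.934
M5
G0 X0.000 Y0.000

1 u = 1 mm; y_m = 121.185 − y.

[1] `<polyline>` open polyline, #ff00ff→engrave S367 F3321: (132.725,95.408) → (39.612,30.942) → (15.441,8.023) → (21.648,107.085)

[2] `<path>` quadratic bezier, #ff00ff→engrave S367 F3321: (19.375,57.047) → (22.213,68.167) → (23.680,77.564) → (23.776,85.240) → (22.501,91.193) → (19.856,95.425) → (15.839,97.934)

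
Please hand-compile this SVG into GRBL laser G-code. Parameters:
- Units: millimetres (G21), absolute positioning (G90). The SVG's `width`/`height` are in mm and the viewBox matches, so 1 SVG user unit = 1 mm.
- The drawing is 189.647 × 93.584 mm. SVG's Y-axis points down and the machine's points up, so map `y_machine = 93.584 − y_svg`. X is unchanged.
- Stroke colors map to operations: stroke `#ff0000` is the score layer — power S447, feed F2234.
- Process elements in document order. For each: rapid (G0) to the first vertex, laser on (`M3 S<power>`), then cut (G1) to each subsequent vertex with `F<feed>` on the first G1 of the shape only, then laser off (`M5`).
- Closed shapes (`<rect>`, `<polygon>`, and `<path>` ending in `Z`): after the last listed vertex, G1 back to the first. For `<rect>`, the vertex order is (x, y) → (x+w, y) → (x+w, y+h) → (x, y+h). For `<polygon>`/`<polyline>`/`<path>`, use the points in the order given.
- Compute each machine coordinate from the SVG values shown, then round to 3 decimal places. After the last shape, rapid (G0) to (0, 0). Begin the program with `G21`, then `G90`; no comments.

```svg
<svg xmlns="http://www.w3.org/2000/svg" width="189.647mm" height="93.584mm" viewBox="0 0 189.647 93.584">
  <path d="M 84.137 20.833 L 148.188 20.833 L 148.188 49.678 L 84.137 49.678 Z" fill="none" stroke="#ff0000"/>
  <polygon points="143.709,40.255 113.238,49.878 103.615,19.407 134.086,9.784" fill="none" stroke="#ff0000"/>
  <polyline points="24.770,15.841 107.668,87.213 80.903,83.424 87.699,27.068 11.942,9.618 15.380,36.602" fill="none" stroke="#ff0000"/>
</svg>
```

G21
G90
G0 X84.137 Y72.751
M3 S447
G1 X148.188 Y72.751 F2234
G1 X148.188 Y43.906
G1 X84.137 Y43.906
G1 X84.137 Y72.751
M5
G0 X143.709 Y53.329
M3 S447
G1 X113.238 Y43.706 F2234
G1 X103.615 Y74.177
G1 X134.086 Y83.800
G1 X143.709 Y53.329
M5
G0 X24.770 Y77.743
M3 S447
G1 X107.668 Y6.371 F2234
G1 X80.903 Y10.160
G1 X87.699 Y66.516
G1 X11.942 Y83.966
G1 X15.380 Y56.982
M5
G0 X0.000 Y0.000

1 u = 1 mm; y_m = 93.584 − y.

[1] `<path>` rectangle, #ff0000→score S447 F2234: (84.137,72.751) → (148.188,72.751) → (148.188,43.906) → (84.137,43.906) → (84.137,72.751) (closed)

[2] `<polygon>` regular polygon, #ff0000→score S447 F2234: (143.709,53.329) → (113.238,43.706) → (103.615,74.177) → (134.086,83.800) → (143.709,53.329) (closed)

[3] `<polyline>` open polyline, #ff0000→score S447 F2234: (24.770,77.743) → (107.668,6.371) → (80.903,10.160) → (87.699,66.516) → (11.942,83.966) → (15.380,56.982)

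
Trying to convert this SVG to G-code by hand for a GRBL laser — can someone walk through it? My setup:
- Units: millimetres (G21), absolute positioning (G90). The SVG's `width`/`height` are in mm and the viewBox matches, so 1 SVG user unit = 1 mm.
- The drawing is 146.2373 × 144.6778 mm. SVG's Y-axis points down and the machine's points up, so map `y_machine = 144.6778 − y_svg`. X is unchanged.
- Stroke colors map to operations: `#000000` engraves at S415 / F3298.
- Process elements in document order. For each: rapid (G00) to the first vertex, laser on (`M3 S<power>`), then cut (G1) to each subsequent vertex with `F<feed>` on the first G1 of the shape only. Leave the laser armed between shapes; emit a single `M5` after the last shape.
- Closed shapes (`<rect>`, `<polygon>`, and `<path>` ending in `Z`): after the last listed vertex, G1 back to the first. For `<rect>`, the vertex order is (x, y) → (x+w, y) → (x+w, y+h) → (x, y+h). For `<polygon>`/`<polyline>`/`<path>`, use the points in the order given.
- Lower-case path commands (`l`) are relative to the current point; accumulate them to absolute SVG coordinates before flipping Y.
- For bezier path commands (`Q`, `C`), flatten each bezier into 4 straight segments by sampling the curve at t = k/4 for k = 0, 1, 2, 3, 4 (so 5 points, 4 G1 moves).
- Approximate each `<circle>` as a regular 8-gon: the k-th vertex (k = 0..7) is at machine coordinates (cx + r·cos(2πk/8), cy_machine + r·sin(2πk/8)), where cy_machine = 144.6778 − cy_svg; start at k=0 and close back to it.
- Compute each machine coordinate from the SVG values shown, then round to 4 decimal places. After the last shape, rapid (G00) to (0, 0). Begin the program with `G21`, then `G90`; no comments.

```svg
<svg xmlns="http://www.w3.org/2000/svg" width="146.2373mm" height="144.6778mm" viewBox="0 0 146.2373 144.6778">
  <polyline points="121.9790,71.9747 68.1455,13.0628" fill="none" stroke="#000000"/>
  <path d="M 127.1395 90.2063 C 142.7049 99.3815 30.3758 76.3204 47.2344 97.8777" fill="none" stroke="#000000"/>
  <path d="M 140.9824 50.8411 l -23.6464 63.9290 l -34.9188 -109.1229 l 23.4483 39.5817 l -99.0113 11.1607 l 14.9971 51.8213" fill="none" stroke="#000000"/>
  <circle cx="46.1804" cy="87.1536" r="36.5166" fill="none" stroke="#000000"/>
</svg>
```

1 u = 1 mm; y_m = 144.6778 − y.

[1] `<polyline>` line segment, #000000→engrave S415 F3298: (121.9790,72.7031) → (68.1455,131.6150)

[2] `<path>` cubic bezier, #000000→engrave S415 F3298: (127.1395,54.4715) → (118.8502,52.4336) → (86.7020,55.2791) → (54.7962,55.8030) → (47.2344,46.8001)

[3] `<path>` open polyline, #000000→engrave S415 F3298: (140.9824,93.8367) → (117.3360,29.9077) → (82.4172,139.0306) → (105.8655,99.4489) → (6.8542,88.2882) → (21.8513,36.4669)

[4] `<circle>` circle, #000000→engrave S415 F3298: (82.6970,57.5242) → (72.0015,83.3453) → (46.1804,94.0408) → (20.3593,83.3453) → (9.6638,57.5242) → (20.3593,31.7031) → (46.1804,21.0076) → (72.0015,31.7031) → (82.6970,57.5242) (closed)

G21
G90
G00 X121.9790 Y72.7031
M3 S415
G1 X68.1455 Y131.6150 F3298
G00 X127.1395 Y54.4715
M3 S415
G1 X118.8502 Y52.4336 F3298
G1 X86.7020 Y55.2791
G1 X54.7962 Y55.8030
G1 X47.2344 Y46.8001
G00 X140.9824 Y93.8367
M3 S415
G1 X117.3360 Y29.9077 F3298
G1 X82.4172 Y139.0306
G1 X105.8655 Y99.4489
G1 X6.8542 Y88.2882
G1 X21.8513 Y36.4669
G00 X82.6970 Y57.5242
M3 S415
G1 X72.0015 Y83.3453 F3298
G1 X46.1804 Y94.0408
G1 X20.3593 Y83.3453
G1 X9.6638 Y57.5242
G1 X20.3593 Y31.7031
G1 X46.1804 Y21.0076
G1 X72.0015 Y31.7031
G1 X82.6970 Y57.5242
M5
G00 X0.0000 Y0.0000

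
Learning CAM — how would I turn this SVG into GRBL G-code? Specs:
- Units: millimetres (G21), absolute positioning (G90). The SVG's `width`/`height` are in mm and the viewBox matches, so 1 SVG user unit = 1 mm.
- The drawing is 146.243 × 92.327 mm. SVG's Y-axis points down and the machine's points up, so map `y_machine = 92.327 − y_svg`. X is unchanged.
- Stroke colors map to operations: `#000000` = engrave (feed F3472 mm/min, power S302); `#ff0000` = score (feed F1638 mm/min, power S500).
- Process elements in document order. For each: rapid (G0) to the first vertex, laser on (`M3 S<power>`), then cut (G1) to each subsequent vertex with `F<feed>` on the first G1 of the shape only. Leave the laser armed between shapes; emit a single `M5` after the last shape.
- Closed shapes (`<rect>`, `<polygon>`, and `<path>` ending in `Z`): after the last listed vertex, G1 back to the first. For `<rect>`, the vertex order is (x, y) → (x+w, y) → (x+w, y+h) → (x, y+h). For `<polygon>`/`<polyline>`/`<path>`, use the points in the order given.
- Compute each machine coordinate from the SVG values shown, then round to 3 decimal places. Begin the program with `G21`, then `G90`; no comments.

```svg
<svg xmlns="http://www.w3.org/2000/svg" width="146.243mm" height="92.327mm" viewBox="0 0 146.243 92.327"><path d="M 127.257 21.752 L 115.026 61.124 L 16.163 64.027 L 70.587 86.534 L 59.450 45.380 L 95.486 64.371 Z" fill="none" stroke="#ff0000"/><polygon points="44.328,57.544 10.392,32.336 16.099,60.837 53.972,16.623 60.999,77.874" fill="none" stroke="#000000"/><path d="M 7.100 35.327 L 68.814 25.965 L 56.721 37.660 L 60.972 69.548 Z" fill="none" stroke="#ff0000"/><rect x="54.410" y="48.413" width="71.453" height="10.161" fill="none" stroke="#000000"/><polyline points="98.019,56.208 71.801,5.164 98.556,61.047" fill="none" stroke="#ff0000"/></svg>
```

Since the viewBox matches the mm dimensions, user units are millimetres directly. The only transform is the Y-flip y_m = 92.327 − y_svg.

Shape 1 is a closed polygon drawn with `<path>`. Its stroke #ff0000 means score at S500, F1638. After flipping Y the toolpath is (127.257,70.575) → (115.026,31.203) → (16.163,28.300) → (70.587,5.793) → (59.450,46.947) → (95.486,27.956) → (127.257,70.575), returning to the start.

Shape 2 is a closed polygon drawn with `<polygon>`. Its stroke #000000 means engrave at S302, F3472. After flipping Y the toolpath is (44.328,34.783) → (10.392,59.991) → (16.099,31.490) → (53.972,75.704) → (60.999,14.453) → (44.328,34.783), returning to the start.

Shape 3 is a closed polygon drawn with `<path>`. Its stroke #ff0000 means score at S500, F1638. After flipping Y the toolpath is (7.100,57.000) → (68.814,66.362) → (56.721,54.667) → (60.972,22.779) → (7.100,57.000), returning to the start.

Shape 4 is a rectangle drawn with `<rect>`. Its stroke #000000 means engrave at S302, F3472. After flipping Y the toolpath is (54.410,43.914) → (125.863,43.914) → (125.863,33.753) → (54.410,33.753) → (54.410,43.914), returning to the start.

Shape 5 is a open polyline drawn with `<polyline>`. Its stroke #ff0000 means score at S500, F1638. After flipping Y the toolpath is (98.019,36.119) → (71.801,87.163) → (98.556,31.280).

G21
G90
G0 X127.257 Y70.575
M3 S500
G1 X115.026 Y31.203 F1638
G1 X16.163 Y28.300
G1 X70.587 Y5.793
G1 X59.450 Y46.947
G1 X95.486 Y27.956
G1 X127.257 Y70.575
G0 X44.328 Y34.783
M3 S302
G1 X10.392 Y59.991 F3472
G1 X16.099 Y31.490
G1 X53.972 Y75.704
G1 X60.999 Y14.453
G1 X44.328 Y34.783
G0 X7.100 Y57.000
M3 S500
G1 X68.814 Y66.362 F1638
G1 X56.721 Y54.667
G1 X60.972 Y22.779
G1 X7.100 Y57.000
G0 X54.410 Y43.914
M3 S302
G1 X125.863 Y43.914 F3472
G1 X125.863 Y33.753
G1 X54.410 Y33.753
G1 X54.410 Y43.914
G0 X98.019 Y36.119
M3 S500
G1 X71.801 Y87.163 F1638
G1 X98.556 Y31.280
M5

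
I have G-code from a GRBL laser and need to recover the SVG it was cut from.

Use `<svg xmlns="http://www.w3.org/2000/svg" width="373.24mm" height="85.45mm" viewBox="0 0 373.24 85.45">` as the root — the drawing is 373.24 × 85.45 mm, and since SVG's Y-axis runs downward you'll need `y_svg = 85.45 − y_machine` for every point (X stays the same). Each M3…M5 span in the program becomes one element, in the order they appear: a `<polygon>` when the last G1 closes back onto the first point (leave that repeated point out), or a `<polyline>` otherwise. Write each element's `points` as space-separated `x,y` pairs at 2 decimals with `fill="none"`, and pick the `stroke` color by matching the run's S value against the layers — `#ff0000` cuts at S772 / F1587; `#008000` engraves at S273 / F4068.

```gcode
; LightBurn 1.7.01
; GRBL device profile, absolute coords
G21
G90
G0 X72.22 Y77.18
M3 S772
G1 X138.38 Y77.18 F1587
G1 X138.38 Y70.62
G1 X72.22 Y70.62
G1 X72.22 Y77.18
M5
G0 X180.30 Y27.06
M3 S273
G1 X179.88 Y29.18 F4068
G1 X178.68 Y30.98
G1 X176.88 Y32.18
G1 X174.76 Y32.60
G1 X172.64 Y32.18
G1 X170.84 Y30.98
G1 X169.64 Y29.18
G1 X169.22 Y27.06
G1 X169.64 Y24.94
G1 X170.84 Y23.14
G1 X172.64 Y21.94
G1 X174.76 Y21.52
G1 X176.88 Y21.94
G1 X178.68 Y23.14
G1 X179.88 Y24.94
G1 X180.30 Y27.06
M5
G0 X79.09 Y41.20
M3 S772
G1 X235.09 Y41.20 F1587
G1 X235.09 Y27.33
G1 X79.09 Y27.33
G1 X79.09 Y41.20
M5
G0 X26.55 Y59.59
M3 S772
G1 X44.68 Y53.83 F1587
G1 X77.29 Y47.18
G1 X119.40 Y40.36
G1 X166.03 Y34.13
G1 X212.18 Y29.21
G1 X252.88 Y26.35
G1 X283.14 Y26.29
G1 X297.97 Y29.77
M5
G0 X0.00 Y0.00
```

y_svg = 85.45 − y_m.

[1] S772→`#ff0000` (cut); closed run; points: 72.22,8.27 138.38,8.27 138.38,14.83 72.22,14.83

[2] S273→`#008000` (engrave); closed run; points: 180.30,58.39 179.88,56.27 178.68,54.47 176.88,53.27 174.76,52.85 172.64,53.27 170.84,54.47 169.64,56.27 169.22,58.39 169.64,60.51 170.84,62.31 172.64,63.51 174.76,63.93 176.88,63.51 178.68,62.31 179.88,60.51

[3] S772→`#ff0000` (cut); closed run; points: 79.09,44.25 235.09,44.25 235.09,58.12 79.09,58.12

[4] S772→`#ff0000` (cut); open run; points: 26.55,25.86 44.68,31.62 77.29,38.27 119.40,45.09 166.03,51.32 212.18,56.24 252.88,59.10 283.14,59.16 297.97,55.68

<svg xmlns="http://www.w3.org/2000/svg" width="373.24mm" height="85.45mm" viewBox="0 0 373.24 85.45">
  <polygon points="72.22,8.27 138.38,8.27 138.38,14.83 72.22,14.83" fill="none" stroke="#ff0000"/>
  <polygon points="180.30,58.39 179.88,56.27 178.68,54.47 176.88,53.27 174.76,52.85 172.64,53.27 170.84,54.47 169.64,56.27 169.22,58.39 169.64,60.51 170.84,62.31 172.64,63.51 174.76,63.93 176.88,63.51 178.68,62.31 179.88,60.51" fill="none" stroke="#008000"/>
  <polygon points="79.09,44.25 235.09,44.25 235.09,58.12 79.09,58.12" fill="none" stroke="#ff0000"/>
  <polyline points="26.55,25.86 44.68,31.62 77.29,38.27 119.40,45.09 166.03,51.32 212.18,56.24 252.88,59.10 283.14,59.16 297.97,55.68" fill="none" stroke="#ff0000"/>
</svg>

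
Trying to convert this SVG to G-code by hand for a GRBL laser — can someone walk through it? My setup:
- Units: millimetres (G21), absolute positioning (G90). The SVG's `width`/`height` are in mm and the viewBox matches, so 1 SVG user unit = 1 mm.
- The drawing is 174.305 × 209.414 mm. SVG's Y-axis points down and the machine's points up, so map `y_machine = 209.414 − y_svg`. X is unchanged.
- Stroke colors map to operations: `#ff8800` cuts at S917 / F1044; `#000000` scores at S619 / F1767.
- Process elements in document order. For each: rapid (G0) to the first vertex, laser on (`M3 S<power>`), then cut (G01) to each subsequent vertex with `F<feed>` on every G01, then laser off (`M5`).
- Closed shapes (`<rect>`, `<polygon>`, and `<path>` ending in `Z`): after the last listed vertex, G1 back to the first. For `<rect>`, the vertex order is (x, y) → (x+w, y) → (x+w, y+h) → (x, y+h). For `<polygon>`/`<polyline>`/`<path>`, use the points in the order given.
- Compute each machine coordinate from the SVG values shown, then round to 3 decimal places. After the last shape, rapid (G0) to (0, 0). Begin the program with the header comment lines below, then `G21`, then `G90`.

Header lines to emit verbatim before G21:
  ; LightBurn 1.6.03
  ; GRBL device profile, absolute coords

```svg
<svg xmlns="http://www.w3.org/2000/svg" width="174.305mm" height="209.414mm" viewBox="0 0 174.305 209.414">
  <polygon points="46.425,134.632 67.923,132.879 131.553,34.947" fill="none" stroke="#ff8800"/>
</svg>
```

viewBox `0 0 174.305 209.414` with mm width/height → 1 unit = 1 mm. Flip: y_m = 209.414 − y_svg.

**Shape 1** — `<polygon>` closed polygon, stroke `#ff8800` → cut (S917, F1044). Machine vertices: (46.425,74.782) → (67.923,76.535) → (131.553,174.467) → (46.425,74.782). Closed: final G1 returns to the first vertex.

; LightBurn 1.6.03
; GRBL device profile, absolute coords
G21
G90
G0 X46.425 Y74.782
M3 S917
G01 X67.923 Y76.535 F1044
G01 X131.553 Y174.467 F1044
G01 X46.425 Y74.782 F1044
M5
G0 X0.000 Y0.000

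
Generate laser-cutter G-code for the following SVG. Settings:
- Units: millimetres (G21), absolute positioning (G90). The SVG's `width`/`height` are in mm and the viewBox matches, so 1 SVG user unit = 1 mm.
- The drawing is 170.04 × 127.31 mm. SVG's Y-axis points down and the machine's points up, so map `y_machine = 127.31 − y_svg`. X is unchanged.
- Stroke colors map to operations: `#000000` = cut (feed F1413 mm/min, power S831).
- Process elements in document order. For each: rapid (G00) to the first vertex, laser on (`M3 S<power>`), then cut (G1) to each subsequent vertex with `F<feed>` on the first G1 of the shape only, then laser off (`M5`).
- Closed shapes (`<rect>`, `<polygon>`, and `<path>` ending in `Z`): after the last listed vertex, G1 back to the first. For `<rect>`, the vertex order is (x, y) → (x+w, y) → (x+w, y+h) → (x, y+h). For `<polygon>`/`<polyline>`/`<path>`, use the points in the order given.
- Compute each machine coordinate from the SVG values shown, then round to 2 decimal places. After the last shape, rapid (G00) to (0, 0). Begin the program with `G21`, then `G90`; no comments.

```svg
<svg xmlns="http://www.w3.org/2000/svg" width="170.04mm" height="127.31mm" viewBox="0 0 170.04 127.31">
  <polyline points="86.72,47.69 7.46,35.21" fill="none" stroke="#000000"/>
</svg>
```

G21
G90
G00 X86.72 Y79.62
M3 S831
G1 X7.46 Y92.10 F1413
M5
G00 X0.00 Y0.00

viewBox `0 0 170.04 127.31` with mm width/height → 1 unit = 1 mm. Flip: y_m = 127.31 − y_svg.

**Shape 1** — `<polyline>` line segment, stroke `#000000` → cut (S831, F1413). Machine vertices: (86.72,79.62) → (7.46,92.10). Open path.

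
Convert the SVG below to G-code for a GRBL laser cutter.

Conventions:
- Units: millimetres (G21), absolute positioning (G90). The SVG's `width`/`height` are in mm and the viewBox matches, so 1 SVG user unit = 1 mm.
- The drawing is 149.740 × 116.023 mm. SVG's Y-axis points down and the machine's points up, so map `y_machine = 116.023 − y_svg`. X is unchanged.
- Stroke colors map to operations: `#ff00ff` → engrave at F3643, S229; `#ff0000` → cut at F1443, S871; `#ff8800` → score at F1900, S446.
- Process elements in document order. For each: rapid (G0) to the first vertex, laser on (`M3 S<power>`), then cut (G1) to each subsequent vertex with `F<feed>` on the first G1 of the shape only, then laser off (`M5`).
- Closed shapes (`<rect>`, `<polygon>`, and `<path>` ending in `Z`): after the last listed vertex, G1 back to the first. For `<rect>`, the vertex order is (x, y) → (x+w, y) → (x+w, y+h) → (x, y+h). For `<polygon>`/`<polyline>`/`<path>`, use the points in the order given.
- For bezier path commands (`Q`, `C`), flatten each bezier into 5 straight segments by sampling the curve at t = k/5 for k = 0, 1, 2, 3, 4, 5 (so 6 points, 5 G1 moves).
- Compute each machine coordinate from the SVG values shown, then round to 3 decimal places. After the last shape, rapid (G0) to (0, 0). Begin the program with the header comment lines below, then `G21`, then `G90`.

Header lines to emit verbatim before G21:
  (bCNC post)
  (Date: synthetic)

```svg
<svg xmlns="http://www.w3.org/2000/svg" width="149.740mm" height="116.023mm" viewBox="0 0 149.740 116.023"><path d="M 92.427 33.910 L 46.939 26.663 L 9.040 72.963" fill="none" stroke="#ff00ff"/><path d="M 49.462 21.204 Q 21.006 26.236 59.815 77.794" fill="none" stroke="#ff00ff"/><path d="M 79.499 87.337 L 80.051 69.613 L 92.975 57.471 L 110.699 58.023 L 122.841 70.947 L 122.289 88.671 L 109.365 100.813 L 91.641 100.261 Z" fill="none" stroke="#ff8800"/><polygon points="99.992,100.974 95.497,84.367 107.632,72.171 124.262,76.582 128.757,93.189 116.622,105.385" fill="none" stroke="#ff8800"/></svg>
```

1 u = 1 mm; y_m = 116.023 − y.

[1] `<path>` open polyline, #ff00ff→engrave S229 F3643: (92.427,82.113) → (46.939,89.360) → (9.040,43.060)

[2] `<path>` quadratic bezier, #ff00ff→engrave S229 F3643: (49.462,94.819) → (40.770,90.945) → (37.460,83.349) → (39.530,72.031) → (46.982,56.991) → (59.815,38.229)

[3] `<path>` regular polygon, #ff8800→score S446 F1900: (79.499,28.686) → (80.051,46.410) → (92.975,58.552) → (110.699,58.000) → (122.841,45.076) → (122.289,27.352) → (109.365,15.210) → (91.641,15.762) → (79.499,28.686) (closed)

[4] `<polygon>` regular polygon, #ff8800→score S446 F1900: (99.992,15.049) → (95.497,31.656) → (107.632,43.852) → (124.262,39.441) → (128.757,22.834) → (116.622,10.638) → (99.992,15.049) (closed)

(bCNC post)
(Date: synthetic)
G21
G90
G0 X92.427 Y82.113
M3 S229
G1 X46.939 Y89.360 F3643
G1 X9.040 Y43.060
M5
G0 X49.462 Y94.819
M3 S229
G1 X40.770 Y90.945 F3643
G1 X37.460 Y83.349
G1 X39.530 Y72.031
G1 X46.982 Y56.991
G1 X59.815 Y38.229
M5
G0 X79.499 Y28.686
M3 S446
G1 X80.051 Y46.410 F1900
G1 X92.975 Y58.552
G1 X110.699 Y58.000
G1 X122.841 Y45.076
G1 X122.289 Y27.352
G1 X109.365 Y15.210
G1 X91.641 Y15.762
G1 X79.499 Y28.686
M5
G0 X99.992 Y15.049
M3 S446
G1 X95.497 Y31.656 F1900
G1 X107.632 Y43.852
G1 X124.262 Y39.441
G1 X128.757 Y22.834
G1 X116.622 Y10.638
G1 X99.992 Y15.049
M5
G0 X0.000 Y0.000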